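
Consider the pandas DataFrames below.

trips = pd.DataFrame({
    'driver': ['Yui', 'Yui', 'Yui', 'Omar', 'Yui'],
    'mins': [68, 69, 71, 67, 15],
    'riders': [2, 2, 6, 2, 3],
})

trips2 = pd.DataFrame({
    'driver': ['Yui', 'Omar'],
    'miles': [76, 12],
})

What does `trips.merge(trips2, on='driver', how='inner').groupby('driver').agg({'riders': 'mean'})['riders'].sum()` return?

merge on 'driver' (how='inner') → 5 rows:
  driver  mins  riders  miles
0    Yui    68       2     76
1    Yui    69       2     76
2    Yui    71       6     76
3   Omar    67       2     12
4    Yui    15       3     76
group by driver, mean of riders:
        riders
driver        
Omar      2.00
Yui       3.25
Then the sum of column 'riders': 5.25

5.25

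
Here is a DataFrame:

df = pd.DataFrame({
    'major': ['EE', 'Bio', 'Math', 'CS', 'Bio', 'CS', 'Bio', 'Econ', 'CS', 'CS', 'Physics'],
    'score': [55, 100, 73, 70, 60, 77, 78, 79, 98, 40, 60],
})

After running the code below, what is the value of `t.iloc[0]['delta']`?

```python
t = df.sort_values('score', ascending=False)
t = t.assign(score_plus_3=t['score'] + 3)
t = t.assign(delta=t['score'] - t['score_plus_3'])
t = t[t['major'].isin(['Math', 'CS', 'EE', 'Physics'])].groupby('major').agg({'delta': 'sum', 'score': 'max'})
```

sort by score descending:
      major  score
1       Bio    100
8        CS     98
7      Econ     79
6       Bio     78
5        CS     77
2      Math     73
3        CS     70
4       Bio     60
10  Physics     60
0        EE     55
9        CS     40
add column score_plus_3 = t['score'] + 3:
      major  score  score_plus_3
1       Bio    100           103
8        CS     98           101
7      Econ     79            82
6       Bio     78            81
5        CS     77            80
2      Math     73            76
3        CS     70            73
4       Bio     60            63
10  Physics     60            63
0        EE     55            58
9        CS     40            43
add column delta = t['score'] - t['score_plus_3']:
      major  score  score_plus_3  delta
1       Bio    100           103     -3
8        CS     98           101     -3
7      Econ     79            82     -3
6       Bio     78            81     -3
5        CS     77            80     -3
2      Math     73            76     -3
3        CS     70            73     -3
4       Bio     60            63     -3
10  Physics     60            63     -3
0        EE     55            58     -3
9        CS     40            43     -3
filter rows where major in ['Math', 'CS', 'EE', 'Physics']:
      major  score  score_plus_3  delta
8        CS     98           101     -3
5        CS     77            80     -3
2      Math     73            76     -3
3        CS     70            73     -3
10  Physics     60            63     -3
0        EE     55            58     -3
9        CS     40            43     -3
group by major: sum(delta), max(score):
         delta  score
major                
CS         -12     98
EE          -3     55
Math        -3     73
Physics     -3     60

-12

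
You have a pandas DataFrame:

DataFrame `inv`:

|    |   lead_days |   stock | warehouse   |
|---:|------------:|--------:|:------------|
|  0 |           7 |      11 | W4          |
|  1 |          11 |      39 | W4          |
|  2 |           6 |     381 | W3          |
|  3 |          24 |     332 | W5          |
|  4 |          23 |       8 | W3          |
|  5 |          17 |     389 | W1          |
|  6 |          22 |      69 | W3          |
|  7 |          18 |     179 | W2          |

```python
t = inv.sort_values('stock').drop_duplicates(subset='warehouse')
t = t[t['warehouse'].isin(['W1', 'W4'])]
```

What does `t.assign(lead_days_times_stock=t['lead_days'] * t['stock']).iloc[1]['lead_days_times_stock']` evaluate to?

6613

sort by stock:
   lead_days  stock warehouse
4         23      8        W3
0          7     11        W4
1         11     39        W4
6         22     69        W3
7         18    179        W2
3         24    332        W5
2          6    381        W3
5         17    389        W1
drop duplicate warehouse (keep=first):
   lead_days  stock warehouse
4         23      8        W3
0          7     11        W4
7         18    179        W2
3         24    332        W5
5         17    389        W1
filter rows where warehouse in ['W1', 'W4']:
   lead_days  stock warehouse
0          7     11        W4
5         17    389        W1
add column lead_days_times_stock = t['lead_days'] * t['stock']:
   lead_days  stock warehouse  lead_days_times_stock
0          7     11        W4                     77
5         17    389        W1                   6613
The value at position 1, column 'lead_days_times_stock' is 6613.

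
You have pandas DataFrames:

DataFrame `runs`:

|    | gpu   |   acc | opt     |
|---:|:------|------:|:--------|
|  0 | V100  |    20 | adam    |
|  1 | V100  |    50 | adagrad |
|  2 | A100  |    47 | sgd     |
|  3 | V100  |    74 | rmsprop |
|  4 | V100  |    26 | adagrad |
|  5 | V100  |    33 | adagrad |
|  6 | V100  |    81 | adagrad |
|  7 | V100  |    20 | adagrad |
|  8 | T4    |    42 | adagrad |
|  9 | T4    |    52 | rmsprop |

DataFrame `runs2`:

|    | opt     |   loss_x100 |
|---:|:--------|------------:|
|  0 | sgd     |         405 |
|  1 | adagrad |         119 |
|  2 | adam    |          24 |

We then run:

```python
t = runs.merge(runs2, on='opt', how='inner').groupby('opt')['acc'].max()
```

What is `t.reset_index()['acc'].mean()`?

merge on 'opt' (how='inner') → 8 rows:
    gpu  acc      opt  loss_x100
0  V100   20     adam         24
1  V100   50  adagrad        119
2  A100   47      sgd        405
3  V100   26  adagrad        119
4  V100   33  adagrad        119
5  V100   81  adagrad        119
6  V100   20  adagrad        119
7    T4   42  adagrad        119
group by opt, max of acc:
opt
adagrad    81
adam       20
sgd        47
Name: acc, dtype: int64
reset_index():
       opt  acc
0  adagrad   81
1     adam   20
2      sgd   47
So mean() = 49.3333333333.

49.3333333333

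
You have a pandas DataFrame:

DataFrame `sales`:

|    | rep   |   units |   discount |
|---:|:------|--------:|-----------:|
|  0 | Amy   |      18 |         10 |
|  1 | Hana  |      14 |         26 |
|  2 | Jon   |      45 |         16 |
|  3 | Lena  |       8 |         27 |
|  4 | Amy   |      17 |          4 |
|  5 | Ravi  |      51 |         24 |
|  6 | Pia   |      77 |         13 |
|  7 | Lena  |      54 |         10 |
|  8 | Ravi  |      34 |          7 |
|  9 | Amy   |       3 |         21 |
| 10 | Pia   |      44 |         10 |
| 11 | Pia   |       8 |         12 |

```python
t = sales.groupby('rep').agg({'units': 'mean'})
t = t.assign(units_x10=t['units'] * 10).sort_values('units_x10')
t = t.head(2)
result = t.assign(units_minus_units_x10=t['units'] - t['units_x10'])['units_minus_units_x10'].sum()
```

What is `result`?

group by rep, mean of units:
          units
rep            
Amy   12.666667
Hana  14.000000
Jon   45.000000
Lena  31.000000
Pia   43.000000
Ravi  42.500000
add column units_x10 = t['units'] * 10:
          units   units_x10
rep                        
Amy   12.666667  126.666667
Hana  14.000000  140.000000
Jon   45.000000  450.000000
Lena  31.000000  310.000000
Pia   43.000000  430.000000
Ravi  42.500000  425.000000
sort by units_x10:
          units   units_x10
rep                        
Amy   12.666667  126.666667
Hana  14.000000  140.000000
Lena  31.000000  310.000000
Ravi  42.500000  425.000000
Pia   43.000000  430.000000
Jon   45.000000  450.000000
take first 2 rows:
          units   units_x10
rep                        
Amy   12.666667  126.666667
Hana  14.000000  140.000000
add column units_minus_units_x10 = t['units'] - t['units_x10']:
          units   units_x10  units_minus_units_x10
rep                                               
Amy   12.666667  126.666667                 -114.0
Hana  14.000000  140.000000                 -126.0
sum of column 'units_minus_units_x10' → -240.0

-240.0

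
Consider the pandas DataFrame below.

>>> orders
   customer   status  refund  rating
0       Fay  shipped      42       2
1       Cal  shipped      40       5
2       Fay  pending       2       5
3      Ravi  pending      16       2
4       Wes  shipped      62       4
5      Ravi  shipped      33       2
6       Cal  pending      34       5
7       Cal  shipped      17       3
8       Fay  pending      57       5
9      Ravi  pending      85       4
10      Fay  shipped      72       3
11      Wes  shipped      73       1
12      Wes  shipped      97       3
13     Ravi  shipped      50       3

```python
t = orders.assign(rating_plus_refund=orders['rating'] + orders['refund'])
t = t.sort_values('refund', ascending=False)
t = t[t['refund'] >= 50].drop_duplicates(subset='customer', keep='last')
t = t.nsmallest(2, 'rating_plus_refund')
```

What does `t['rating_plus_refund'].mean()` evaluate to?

57.5

add column rating_plus_refund = orders['rating'] + orders['refund']:
   customer   status  refund  rating  rating_plus_refund
0       Fay  shipped      42       2                  44
1       Cal  shipped      40       5                  45
2       Fay  pending       2       5                   7
3      Ravi  pending      16       2                  18
4       Wes  shipped      62       4                  66
5      Ravi  shipped      33       2                  35
6       Cal  pending      34       5                  39
7       Cal  shipped      17       3                  20
8       Fay  pending      57       5                  62
9      Ravi  pending      85       4                  89
10      Fay  shipped      72       3                  75
11      Wes  shipped      73       1                  74
12      Wes  shipped      97       3                 100
13     Ravi  shipped      50       3                  53
sort by refund descending:
   customer   status  refund  rating  rating_plus_refund
12      Wes  shipped      97       3                 100
9      Ravi  pending      85       4                  89
11      Wes  shipped      73       1                  74
10      Fay  shipped      72       3                  75
4       Wes  shipped      62       4                  66
8       Fay  pending      57       5                  62
13     Ravi  shipped      50       3                  53
0       Fay  shipped      42       2                  44
1       Cal  shipped      40       5                  45
6       Cal  pending      34       5                  39
5      Ravi  shipped      33       2                  35
7       Cal  shipped      17       3                  20
3      Ravi  pending      16       2                  18
2       Fay  pending       2       5                   7
filter rows where refund >= 50:
   customer   status  refund  rating  rating_plus_refund
12      Wes  shipped      97       3                 100
9      Ravi  pending      85       4                  89
11      Wes  shipped      73       1                  74
10      Fay  shipped      72       3                  75
4       Wes  shipped      62       4                  66
8       Fay  pending      57       5                  62
13     Ravi  shipped      50       3                  53
drop duplicate customer (keep=last):
   customer   status  refund  rating  rating_plus_refund
4       Wes  shipped      62       4                  66
8       Fay  pending      57       5                  62
13     Ravi  shipped      50       3                  53
take 2 rows with smallest rating_plus_refund:
   customer   status  refund  rating  rating_plus_refund
13     Ravi  shipped      50       3                  53
8       Fay  pending      57       5                  62
Taking the mean of column 'rating_plus_refund' gives 57.5.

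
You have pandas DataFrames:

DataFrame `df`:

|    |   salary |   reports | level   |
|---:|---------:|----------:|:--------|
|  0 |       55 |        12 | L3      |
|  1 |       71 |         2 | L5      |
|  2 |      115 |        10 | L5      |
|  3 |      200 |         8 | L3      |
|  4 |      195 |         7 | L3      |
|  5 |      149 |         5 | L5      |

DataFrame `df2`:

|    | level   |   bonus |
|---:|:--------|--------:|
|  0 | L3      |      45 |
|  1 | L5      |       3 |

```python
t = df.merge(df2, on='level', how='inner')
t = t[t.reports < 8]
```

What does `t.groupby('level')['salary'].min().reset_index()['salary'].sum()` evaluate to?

266

merge on 'level' (how='inner') → 6 rows:
   salary  reports level  bonus
0      55       12    L3     45
1      71        2    L5      3
2     115       10    L5      3
3     200        8    L3     45
4     195        7    L3     45
5     149        5    L5      3
filter rows where reports < 8:
   salary  reports level  bonus
1      71        2    L5      3
4     195        7    L3     45
5     149        5    L5      3
group by level, min of salary:
level
L3    195
L5     71
Name: salary, dtype: int64
reset_index():
  level  salary
0    L3     195
1    L5      71
Reading off the sum of column 'salary', we get 266.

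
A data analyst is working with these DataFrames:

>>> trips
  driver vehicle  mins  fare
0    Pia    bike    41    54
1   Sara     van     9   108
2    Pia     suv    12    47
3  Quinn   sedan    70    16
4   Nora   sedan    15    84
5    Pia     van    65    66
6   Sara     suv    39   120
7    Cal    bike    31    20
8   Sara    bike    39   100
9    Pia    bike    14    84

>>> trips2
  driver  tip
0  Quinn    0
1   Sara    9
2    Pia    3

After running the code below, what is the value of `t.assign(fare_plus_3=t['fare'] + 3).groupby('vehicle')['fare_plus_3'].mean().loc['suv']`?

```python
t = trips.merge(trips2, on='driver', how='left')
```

86.5

merge on 'driver' (how='left') → 10 rows:
  driver vehicle  mins  fare  tip
0    Pia    bike    41    54  3.0
1   Sara     van     9   108  9.0
2    Pia     suv    12    47  3.0
3  Quinn   sedan    70    16  0.0
4   Nora   sedan    15    84  NaN
5    Pia     van    65    66  3.0
6   Sara     suv    39   120  9.0
7    Cal    bike    31    20  NaN
8   Sara    bike    39   100  9.0
9    Pia    bike    14    84  3.0
add column fare_plus_3 = t['fare'] + 3:
  driver vehicle  mins  fare  tip  fare_plus_3
0    Pia    bike    41    54  3.0           57
1   Sara     van     9   108  9.0          111
2    Pia     suv    12    47  3.0           50
3  Quinn   sedan    70    16  0.0           19
4   Nora   sedan    15    84  NaN           87
5    Pia     van    65    66  3.0           69
6   Sara     suv    39   120  9.0          123
7    Cal    bike    31    20  NaN           23
8   Sara    bike    39   100  9.0          103
9    Pia    bike    14    84  3.0           87
group by vehicle, mean of fare_plus_3:
vehicle
bike     67.5
sedan    53.0
suv      86.5
van      90.0
Name: fare_plus_3, dtype: float64
Then the value at index 'suv': 86.5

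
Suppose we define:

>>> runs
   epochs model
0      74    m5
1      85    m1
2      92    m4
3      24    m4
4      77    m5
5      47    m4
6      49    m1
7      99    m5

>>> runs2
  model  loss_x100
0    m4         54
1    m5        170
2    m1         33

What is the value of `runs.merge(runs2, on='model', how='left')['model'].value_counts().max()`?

3

merge on 'model' (how='left') → 8 rows:
   epochs model  loss_x100
0      74    m5        170
1      85    m1         33
2      92    m4         54
3      24    m4         54
4      77    m5        170
5      47    m4         54
6      49    m1         33
7      99    m5        170
value_counts of model:
model
m5    3
m4    3
m1    2
Name: count, dtype: int64
Then the max of the resulting series: 3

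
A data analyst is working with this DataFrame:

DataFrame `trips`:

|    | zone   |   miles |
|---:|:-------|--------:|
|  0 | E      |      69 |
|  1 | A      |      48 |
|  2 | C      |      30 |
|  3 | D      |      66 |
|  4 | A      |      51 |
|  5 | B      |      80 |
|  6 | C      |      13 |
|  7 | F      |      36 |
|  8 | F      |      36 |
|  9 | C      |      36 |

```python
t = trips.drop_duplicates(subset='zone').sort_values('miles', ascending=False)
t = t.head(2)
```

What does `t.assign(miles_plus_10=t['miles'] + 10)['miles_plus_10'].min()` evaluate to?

drop duplicate zone (keep=first):
  zone  miles
0    E     69
1    A     48
2    C     30
3    D     66
5    B     80
7    F     36
sort by miles descending:
  zone  miles
5    B     80
0    E     69
3    D     66
1    A     48
7    F     36
2    C     30
take first 2 rows:
  zone  miles
5    B     80
0    E     69
add column miles_plus_10 = t['miles'] + 10:
  zone  miles  miles_plus_10
5    B     80             90
0    E     69             79
The min of column 'miles_plus_10' is 79.

79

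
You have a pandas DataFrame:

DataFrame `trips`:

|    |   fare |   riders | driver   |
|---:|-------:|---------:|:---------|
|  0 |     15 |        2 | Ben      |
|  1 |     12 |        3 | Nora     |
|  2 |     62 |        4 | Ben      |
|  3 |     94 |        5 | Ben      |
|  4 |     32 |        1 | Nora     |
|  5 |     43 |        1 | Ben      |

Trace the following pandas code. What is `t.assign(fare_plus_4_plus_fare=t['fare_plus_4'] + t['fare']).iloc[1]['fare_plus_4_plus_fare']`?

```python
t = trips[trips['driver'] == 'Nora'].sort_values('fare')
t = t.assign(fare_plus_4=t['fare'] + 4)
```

68

filter rows where driver == 'Nora':
   fare  riders driver
1    12       3   Nora
4    32       1   Nora
sort by fare:
   fare  riders driver
1    12       3   Nora
4    32       1   Nora
add column fare_plus_4 = t['fare'] + 4:
   fare  riders driver  fare_plus_4
1    12       3   Nora           16
4    32       1   Nora           36
add column fare_plus_4_plus_fare = t['fare_plus_4'] + t['fare']:
   fare  riders driver  fare_plus_4  fare_plus_4_plus_fare
1    12       3   Nora           16                     28
4    32       1   Nora           36                     68
Then the value at position 1, column 'fare_plus_4_plus_fare': 68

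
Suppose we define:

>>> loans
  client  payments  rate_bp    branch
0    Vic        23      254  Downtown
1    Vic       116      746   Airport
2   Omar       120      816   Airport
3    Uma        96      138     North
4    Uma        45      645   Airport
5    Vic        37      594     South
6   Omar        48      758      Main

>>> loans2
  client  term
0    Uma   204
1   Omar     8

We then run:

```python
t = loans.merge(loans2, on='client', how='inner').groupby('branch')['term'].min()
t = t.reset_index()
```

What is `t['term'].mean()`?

73.3333333333

merge on 'client' (how='inner') → 4 rows:
  client  payments  rate_bp   branch  term
0   Omar       120      816  Airport     8
1    Uma        96      138    North   204
2    Uma        45      645  Airport   204
3   Omar        48      758     Main     8
group by branch, min of term:
branch
Airport      8
Main         8
North      204
Name: term, dtype: int64
reset_index():
    branch  term
0  Airport     8
1     Main     8
2    North   204
Finally, mean of column 'term' = 73.3333333333.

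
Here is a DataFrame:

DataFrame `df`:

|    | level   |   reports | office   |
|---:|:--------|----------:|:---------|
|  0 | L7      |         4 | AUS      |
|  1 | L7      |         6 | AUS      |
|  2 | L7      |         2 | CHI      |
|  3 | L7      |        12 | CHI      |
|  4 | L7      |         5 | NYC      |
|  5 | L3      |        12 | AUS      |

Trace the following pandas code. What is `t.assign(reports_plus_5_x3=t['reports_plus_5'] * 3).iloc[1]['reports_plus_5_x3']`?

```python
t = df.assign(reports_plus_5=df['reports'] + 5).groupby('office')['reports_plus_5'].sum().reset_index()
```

add column reports_plus_5 = df['reports'] + 5:
  level  reports office  reports_plus_5
0    L7        4    AUS               9
1    L7        6    AUS              11
2    L7        2    CHI               7
3    L7       12    CHI              17
4    L7        5    NYC              10
5    L3       12    AUS              17
group by office, sum of reports_plus_5:
office
AUS    37
CHI    24
NYC    10
Name: reports_plus_5, dtype: int64
reset_index():
  office  reports_plus_5
0    AUS              37
1    CHI              24
2    NYC              10
add column reports_plus_5_x3 = t['reports_plus_5'] * 3:
  office  reports_plus_5  reports_plus_5_x3
0    AUS              37                111
1    CHI              24                 72
2    NYC              10                 30
The value at position 1, column 'reports_plus_5_x3' is 72.

72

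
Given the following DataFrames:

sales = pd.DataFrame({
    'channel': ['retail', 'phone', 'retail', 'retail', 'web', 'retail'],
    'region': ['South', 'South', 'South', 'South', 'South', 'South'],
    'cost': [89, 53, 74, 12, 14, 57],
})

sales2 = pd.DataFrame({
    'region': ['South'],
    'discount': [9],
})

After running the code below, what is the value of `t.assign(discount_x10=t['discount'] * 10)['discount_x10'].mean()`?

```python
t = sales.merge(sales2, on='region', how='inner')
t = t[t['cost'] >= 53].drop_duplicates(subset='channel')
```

90.0

merge on 'region' (how='inner') → 6 rows:
  channel region  cost  discount
0  retail  South    89         9
1   phone  South    53         9
2  retail  South    74         9
3  retail  South    12         9
4     web  South    14         9
5  retail  South    57         9
filter rows where cost >= 53:
  channel region  cost  discount
0  retail  South    89         9
1   phone  South    53         9
2  retail  South    74         9
5  retail  South    57         9
drop duplicate channel (keep=first):
  channel region  cost  discount
0  retail  South    89         9
1   phone  South    53         9
add column discount_x10 = t['discount'] * 10:
  channel region  cost  discount  discount_x10
0  retail  South    89         9            90
1   phone  South    53         9            90
Hence 90.0.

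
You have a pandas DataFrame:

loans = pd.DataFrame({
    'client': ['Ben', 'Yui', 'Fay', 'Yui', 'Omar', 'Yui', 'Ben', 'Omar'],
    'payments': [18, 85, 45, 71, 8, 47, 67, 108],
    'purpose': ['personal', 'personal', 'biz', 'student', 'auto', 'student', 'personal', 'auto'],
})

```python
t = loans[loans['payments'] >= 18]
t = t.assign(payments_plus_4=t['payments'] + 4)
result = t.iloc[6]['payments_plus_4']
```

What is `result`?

filter rows where payments >= 18:
  client  payments   purpose
0    Ben        18  personal
1    Yui        85  personal
2    Fay        45       biz
3    Yui        71   student
5    Yui        47   student
6    Ben        67  personal
7   Omar       108      auto
add column payments_plus_4 = t['payments'] + 4:
  client  payments   purpose  payments_plus_4
0    Ben        18  personal               22
1    Yui        85  personal               89
2    Fay        45       biz               49
3    Yui        71   student               75
5    Yui        47   student               51
6    Ben        67  personal               71
7   Omar       108      auto              112
The value at position 6, column 'payments_plus_4' is 112.

112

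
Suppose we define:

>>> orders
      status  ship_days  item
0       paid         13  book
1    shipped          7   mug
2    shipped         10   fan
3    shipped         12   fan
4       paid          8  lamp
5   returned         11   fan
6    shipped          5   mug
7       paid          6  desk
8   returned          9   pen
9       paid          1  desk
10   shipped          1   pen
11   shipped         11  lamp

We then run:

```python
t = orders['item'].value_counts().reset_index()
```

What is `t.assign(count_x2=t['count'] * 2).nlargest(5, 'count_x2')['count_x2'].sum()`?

22

value_counts of item:
item
fan     3
mug     2
lamp    2
desk    2
pen     2
book    1
Name: count, dtype: int64
reset_index():
   item  count
0   fan      3
1   mug      2
2  lamp      2
3  desk      2
4   pen      2
5  book      1
add column count_x2 = t['count'] * 2:
   item  count  count_x2
0   fan      3         6
1   mug      2         4
2  lamp      2         4
3  desk      2         4
4   pen      2         4
5  book      1         2
take 5 rows with largest count_x2:
   item  count  count_x2
0   fan      3         6
1   mug      2         4
2  lamp      2         4
3  desk      2         4
4   pen      2         4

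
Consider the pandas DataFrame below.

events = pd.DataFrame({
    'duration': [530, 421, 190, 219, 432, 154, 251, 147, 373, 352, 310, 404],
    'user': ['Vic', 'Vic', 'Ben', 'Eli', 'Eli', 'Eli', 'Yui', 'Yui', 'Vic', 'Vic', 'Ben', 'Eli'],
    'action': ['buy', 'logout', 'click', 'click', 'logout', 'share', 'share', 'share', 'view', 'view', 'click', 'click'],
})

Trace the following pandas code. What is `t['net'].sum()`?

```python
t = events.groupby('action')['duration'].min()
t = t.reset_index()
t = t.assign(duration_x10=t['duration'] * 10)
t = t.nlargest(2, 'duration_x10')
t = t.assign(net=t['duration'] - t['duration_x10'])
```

-8559

group by action, min of duration:
action
buy       530
click     190
logout    421
share     147
view      352
Name: duration, dtype: int64
reset_index():
   action  duration
0     buy       530
1   click       190
2  logout       421
3   share       147
4    view       352
add column duration_x10 = t['duration'] * 10:
   action  duration  duration_x10
0     buy       530          5300
1   click       190          1900
2  logout       421          4210
3   share       147          1470
4    view       352          3520
take 2 rows with largest duration_x10:
   action  duration  duration_x10
0     buy       530          5300
2  logout       421          4210
add column net = t['duration'] - t['duration_x10']:
   action  duration  duration_x10   net
0     buy       530          5300 -4770
2  logout       421          4210 -3789
Hence -8559.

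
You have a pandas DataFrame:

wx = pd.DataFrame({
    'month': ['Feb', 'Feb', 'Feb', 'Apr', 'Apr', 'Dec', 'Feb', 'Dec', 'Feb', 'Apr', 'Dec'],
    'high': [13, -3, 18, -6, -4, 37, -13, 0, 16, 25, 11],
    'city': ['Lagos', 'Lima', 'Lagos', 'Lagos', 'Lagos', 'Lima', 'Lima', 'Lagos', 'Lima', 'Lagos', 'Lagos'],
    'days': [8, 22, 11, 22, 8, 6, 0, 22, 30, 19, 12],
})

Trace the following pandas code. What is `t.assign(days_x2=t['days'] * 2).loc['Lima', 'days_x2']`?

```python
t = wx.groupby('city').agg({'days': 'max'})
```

group by city, max of days:
       days
city       
Lagos    22
Lima     30
add column days_x2 = t['days'] * 2:
       days  days_x2
city                
Lagos    22       44
Lima     30       60

60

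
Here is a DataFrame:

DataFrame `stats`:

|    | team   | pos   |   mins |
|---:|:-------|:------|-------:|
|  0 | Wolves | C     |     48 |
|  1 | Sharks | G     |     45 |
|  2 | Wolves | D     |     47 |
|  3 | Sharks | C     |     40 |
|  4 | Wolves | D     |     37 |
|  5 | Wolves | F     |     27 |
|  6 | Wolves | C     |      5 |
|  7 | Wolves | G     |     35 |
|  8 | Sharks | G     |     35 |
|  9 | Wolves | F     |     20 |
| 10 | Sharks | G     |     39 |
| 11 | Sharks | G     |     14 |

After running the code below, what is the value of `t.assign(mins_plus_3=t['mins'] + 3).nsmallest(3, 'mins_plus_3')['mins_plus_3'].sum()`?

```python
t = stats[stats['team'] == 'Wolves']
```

filter rows where team == 'Wolves':
     team pos  mins
0  Wolves   C    48
2  Wolves   D    47
4  Wolves   D    37
5  Wolves   F    27
6  Wolves   C     5
7  Wolves   G    35
9  Wolves   F    20
add column mins_plus_3 = t['mins'] + 3:
     team pos  mins  mins_plus_3
0  Wolves   C    48           51
2  Wolves   D    47           50
4  Wolves   D    37           40
5  Wolves   F    27           30
6  Wolves   C     5            8
7  Wolves   G    35           38
9  Wolves   F    20           23
take 3 rows with smallest mins_plus_3:
     team pos  mins  mins_plus_3
6  Wolves   C     5            8
9  Wolves   F    20           23
5  Wolves   F    27           30

61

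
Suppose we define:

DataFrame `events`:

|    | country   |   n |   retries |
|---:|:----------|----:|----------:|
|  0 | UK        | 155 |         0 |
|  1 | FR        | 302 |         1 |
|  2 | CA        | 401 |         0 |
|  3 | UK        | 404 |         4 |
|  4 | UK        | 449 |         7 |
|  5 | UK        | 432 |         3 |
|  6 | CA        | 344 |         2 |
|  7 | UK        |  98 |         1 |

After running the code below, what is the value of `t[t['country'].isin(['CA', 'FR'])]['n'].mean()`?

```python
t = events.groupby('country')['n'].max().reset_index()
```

group by country, max of n:
country
CA    401
FR    302
UK    449
Name: n, dtype: int64
reset_index():
  country    n
0      CA  401
1      FR  302
2      UK  449
filter rows where country in ['CA', 'FR']:
  country    n
0      CA  401
1      FR  302
Finally, mean of column 'n' = 351.5.

351.5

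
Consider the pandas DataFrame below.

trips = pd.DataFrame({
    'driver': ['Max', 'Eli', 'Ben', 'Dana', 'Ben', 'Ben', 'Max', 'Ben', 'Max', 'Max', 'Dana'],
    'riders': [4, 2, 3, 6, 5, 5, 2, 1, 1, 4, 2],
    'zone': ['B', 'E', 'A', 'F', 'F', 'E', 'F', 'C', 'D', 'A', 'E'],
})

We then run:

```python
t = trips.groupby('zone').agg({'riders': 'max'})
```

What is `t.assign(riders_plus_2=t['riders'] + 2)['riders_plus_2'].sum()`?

33

group by zone, max of riders:
      riders
zone        
A          4
B          4
C          1
D          1
E          5
F          6
add column riders_plus_2 = t['riders'] + 2:
      riders  riders_plus_2
zone                       
A          4              6
B          4              6
C          1              3
D          1              3
E          5              7
F          6              8
Reading off the sum of column 'riders_plus_2', we get 33.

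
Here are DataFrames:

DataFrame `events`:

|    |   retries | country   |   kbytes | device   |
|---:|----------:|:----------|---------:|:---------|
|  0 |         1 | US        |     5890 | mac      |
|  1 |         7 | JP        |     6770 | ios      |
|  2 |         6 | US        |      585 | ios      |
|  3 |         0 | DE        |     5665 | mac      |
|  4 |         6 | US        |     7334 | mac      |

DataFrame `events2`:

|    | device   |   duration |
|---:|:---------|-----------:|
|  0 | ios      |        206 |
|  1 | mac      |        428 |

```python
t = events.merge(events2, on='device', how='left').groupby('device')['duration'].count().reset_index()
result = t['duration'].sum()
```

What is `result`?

merge on 'device' (how='left') → 5 rows:
   retries country  kbytes device  duration
0        1      US    5890    mac       428
1        7      JP    6770    ios       206
2        6      US     585    ios       206
3        0      DE    5665    mac       428
4        6      US    7334    mac       428
group by device, count of duration:
device
ios    2
mac    3
Name: duration, dtype: int64
reset_index():
  device  duration
0    ios         2
1    mac         3
Then the sum of column 'duration': 5

5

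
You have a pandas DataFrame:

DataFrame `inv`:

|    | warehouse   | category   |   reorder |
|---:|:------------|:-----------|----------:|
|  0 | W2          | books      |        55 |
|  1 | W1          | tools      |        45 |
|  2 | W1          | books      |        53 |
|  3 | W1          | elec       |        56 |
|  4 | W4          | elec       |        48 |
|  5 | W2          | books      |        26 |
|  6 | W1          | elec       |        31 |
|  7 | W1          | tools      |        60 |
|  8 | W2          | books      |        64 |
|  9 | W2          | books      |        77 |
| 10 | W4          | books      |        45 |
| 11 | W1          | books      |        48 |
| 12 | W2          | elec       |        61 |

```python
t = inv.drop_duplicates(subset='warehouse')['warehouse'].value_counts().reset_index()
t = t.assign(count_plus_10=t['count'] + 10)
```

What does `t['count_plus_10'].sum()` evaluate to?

drop duplicate warehouse (keep=first):
  warehouse category  reorder
0        W2    books       55
1        W1    tools       45
4        W4     elec       48
value_counts of warehouse:
warehouse
W2    1
W1    1
W4    1
Name: count, dtype: int64
reset_index():
  warehouse  count
0        W2      1
1        W1      1
2        W4      1
add column count_plus_10 = t['count'] + 10:
  warehouse  count  count_plus_10
0        W2      1             11
1        W1      1             11
2        W4      1             11

33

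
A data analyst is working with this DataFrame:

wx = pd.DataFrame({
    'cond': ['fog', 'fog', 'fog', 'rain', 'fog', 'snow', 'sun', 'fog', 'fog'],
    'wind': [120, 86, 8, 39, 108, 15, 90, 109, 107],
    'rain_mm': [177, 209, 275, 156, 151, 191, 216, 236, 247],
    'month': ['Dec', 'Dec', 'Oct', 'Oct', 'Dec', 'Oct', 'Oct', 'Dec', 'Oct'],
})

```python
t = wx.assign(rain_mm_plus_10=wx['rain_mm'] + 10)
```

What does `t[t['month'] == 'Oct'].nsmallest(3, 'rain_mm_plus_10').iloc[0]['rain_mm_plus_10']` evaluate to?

add column rain_mm_plus_10 = wx['rain_mm'] + 10:
   cond  wind  rain_mm month  rain_mm_plus_10
0   fog   120      177   Dec              187
1   fog    86      209   Dec              219
2   fog     8      275   Oct              285
3  rain    39      156   Oct              166
4   fog   108      151   Dec              161
5  snow    15      191   Oct              201
6   sun    90      216   Oct              226
7   fog   109      236   Dec              246
8   fog   107      247   Oct              257
filter rows where month == 'Oct':
   cond  wind  rain_mm month  rain_mm_plus_10
2   fog     8      275   Oct              285
3  rain    39      156   Oct              166
5  snow    15      191   Oct              201
6   sun    90      216   Oct              226
8   fog   107      247   Oct              257
take 3 rows with smallest rain_mm_plus_10:
   cond  wind  rain_mm month  rain_mm_plus_10
3  rain    39      156   Oct              166
5  snow    15      191   Oct              201
6   sun    90      216   Oct              226

166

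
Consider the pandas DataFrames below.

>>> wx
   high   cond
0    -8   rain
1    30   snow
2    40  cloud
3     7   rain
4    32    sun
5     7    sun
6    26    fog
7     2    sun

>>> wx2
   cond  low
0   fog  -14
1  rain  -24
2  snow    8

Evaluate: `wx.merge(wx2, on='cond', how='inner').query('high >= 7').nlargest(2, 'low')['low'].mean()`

-3.0

merge on 'cond' (how='inner') → 4 rows:
   high  cond  low
0    -8  rain  -24
1    30  snow    8
2     7  rain  -24
3    26   fog  -14
filter rows where high >= 7:
   high  cond  low
1    30  snow    8
2     7  rain  -24
3    26   fog  -14
take 2 rows with largest low:
   high  cond  low
1    30  snow    8
3    26   fog  -14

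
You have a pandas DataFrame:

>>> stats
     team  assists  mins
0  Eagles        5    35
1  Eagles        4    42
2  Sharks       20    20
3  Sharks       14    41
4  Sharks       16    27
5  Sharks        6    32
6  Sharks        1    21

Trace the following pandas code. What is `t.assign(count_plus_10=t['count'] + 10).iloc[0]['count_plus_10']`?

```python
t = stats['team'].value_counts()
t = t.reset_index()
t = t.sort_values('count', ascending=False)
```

value_counts of team:
team
Sharks    5
Eagles    2
Name: count, dtype: int64
reset_index():
     team  count
0  Sharks      5
1  Eagles      2
sort by count descending:
     team  count
0  Sharks      5
1  Eagles      2
add column count_plus_10 = t['count'] + 10:
     team  count  count_plus_10
0  Sharks      5             15
1  Eagles      2             12
So iloc[0]['count_plus_10'] = 15.

15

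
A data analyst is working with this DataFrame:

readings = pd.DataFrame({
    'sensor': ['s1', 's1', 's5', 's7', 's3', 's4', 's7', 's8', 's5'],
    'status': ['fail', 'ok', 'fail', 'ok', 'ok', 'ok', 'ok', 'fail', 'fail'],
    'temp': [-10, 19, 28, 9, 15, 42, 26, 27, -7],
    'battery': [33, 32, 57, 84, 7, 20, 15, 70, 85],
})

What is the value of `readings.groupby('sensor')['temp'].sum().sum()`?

149

group by sensor, sum of temp:
sensor
s1     9
s3    15
s4    42
s5    21
s7    35
s8    27
Name: temp, dtype: int64
The sum of the resulting series is 149.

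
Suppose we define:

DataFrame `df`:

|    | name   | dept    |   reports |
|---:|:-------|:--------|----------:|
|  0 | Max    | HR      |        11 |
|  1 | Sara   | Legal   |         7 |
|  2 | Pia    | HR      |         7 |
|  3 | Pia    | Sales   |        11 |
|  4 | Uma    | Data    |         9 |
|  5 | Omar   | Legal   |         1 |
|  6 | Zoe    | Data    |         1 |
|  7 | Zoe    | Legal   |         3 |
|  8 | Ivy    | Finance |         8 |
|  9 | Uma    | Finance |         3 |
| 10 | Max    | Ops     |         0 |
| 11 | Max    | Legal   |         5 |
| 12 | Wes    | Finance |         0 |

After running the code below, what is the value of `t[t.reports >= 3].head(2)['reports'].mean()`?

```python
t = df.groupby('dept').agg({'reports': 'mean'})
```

4.33333333333

group by dept, mean of reports:
           reports
dept              
Data      5.000000
Finance   3.666667
HR        9.000000
Legal     4.000000
Ops       0.000000
Sales    11.000000
filter rows where reports >= 3:
           reports
dept              
Data      5.000000
Finance   3.666667
HR        9.000000
Legal     4.000000
Sales    11.000000
take first 2 rows:
          reports
dept             
Data     5.000000
Finance  3.666667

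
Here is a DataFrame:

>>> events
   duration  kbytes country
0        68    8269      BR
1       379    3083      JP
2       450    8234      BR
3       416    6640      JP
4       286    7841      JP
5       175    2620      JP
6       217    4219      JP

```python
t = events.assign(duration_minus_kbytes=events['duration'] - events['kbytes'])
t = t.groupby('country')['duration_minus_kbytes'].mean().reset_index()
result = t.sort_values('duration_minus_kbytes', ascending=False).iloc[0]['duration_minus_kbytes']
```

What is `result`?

add column duration_minus_kbytes = events['duration'] - events['kbytes']:
   duration  kbytes country  duration_minus_kbytes
0        68    8269      BR                  -8201
1       379    3083      JP                  -2704
2       450    8234      BR                  -7784
3       416    6640      JP                  -6224
4       286    7841      JP                  -7555
5       175    2620      JP                  -2445
6       217    4219      JP                  -4002
group by country, mean of duration_minus_kbytes:
country
BR   -7992.5
JP   -4586.0
Name: duration_minus_kbytes, dtype: float64
reset_index():
  country  duration_minus_kbytes
0      BR                -7992.5
1      JP                -4586.0
sort by duration_minus_kbytes descending:
  country  duration_minus_kbytes
1      JP                -4586.0
0      BR                -7992.5
Then the value at position 0, column 'duration_minus_kbytes': -4586.0

-4586.0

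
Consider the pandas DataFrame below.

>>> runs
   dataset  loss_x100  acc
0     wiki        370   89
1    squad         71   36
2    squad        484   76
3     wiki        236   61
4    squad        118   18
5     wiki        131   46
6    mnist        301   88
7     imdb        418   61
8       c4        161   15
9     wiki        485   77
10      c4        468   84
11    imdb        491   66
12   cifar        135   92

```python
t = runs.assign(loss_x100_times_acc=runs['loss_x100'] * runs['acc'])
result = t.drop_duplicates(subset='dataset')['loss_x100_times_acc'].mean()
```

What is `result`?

add column loss_x100_times_acc = runs['loss_x100'] * runs['acc']:
   dataset  loss_x100  acc  loss_x100_times_acc
0     wiki        370   89                32930
1    squad         71   36                 2556
2    squad        484   76                36784
3     wiki        236   61                14396
4    squad        118   18                 2124
5     wiki        131   46                 6026
6    mnist        301   88                26488
7     imdb        418   61                25498
8       c4        161   15                 2415
9     wiki        485   77                37345
10      c4        468   84                39312
11    imdb        491   66                32406
12   cifar        135   92                12420
drop duplicate dataset (keep=first):
   dataset  loss_x100  acc  loss_x100_times_acc
0     wiki        370   89                32930
1    squad         71   36                 2556
6    mnist        301   88                26488
7     imdb        418   61                25498
8       c4        161   15                 2415
12   cifar        135   92                12420
mean of column 'loss_x100_times_acc' → 17051.1666667

17051.1666667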